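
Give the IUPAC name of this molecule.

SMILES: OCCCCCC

hexan-1-ol

Counting along the main chain through the –OH group gives 6 carbons: the parent is hexane.
An alcohol (–OH) is the principal characteristic group, giving the suffix -ol.
The numbering direction is chosen so that numbering from this end puts the hydroxyl group at C-1 rather than C-6.
With this numbering: the hydroxyl at C-1.
Putting it together: hexan-1-ol.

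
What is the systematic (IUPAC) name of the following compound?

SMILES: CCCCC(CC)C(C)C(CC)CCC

4,6-diethyl-5-methyldecane

The parent chain contains 10 carbons (decane).
The numbering direction is chosen so that the substituent locant set {4,5,6} is lower than {5,6,7} at the first point of difference.
That gives ethyl groups at C-4 and C-6; a methyl group at C-5.
Prefixes are listed alphabetically: ethyl, methyl.
The name is 4,6-diethyl-5-methyldecane.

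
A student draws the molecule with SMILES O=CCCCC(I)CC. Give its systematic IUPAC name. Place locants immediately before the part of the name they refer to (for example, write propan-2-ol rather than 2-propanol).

5-iodoheptanal

Counting along the main chain through the –CHO group gives 7 carbons: the parent is heptane.
The highest-priority functional group is an aldehyde (terminal –CHO), so the name ends in -al.
The numbering direction is chosen so that the aldehyde carbon is C-1 by definition.
That gives an iodo group at C-5.
Assembling the pieces gives 5-iodoheptanal.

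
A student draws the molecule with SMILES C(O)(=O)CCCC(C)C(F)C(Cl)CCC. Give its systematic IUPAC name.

Counting along the main chain through the –COOH group gives 10 carbons: the parent is decane.
The highest-priority functional group is a carboxylic acid (terminal –COOH), so the name ends in -oic acid.
Choose the numbering such that the carboxylic acid carbon is C-1 by definition.
This places a chloro group at C-7; a fluoro group at C-6; a methyl group at C-5.
Prefixes are listed alphabetically: chloro, fluoro, methyl.
Putting it together: 7-chloro-6-fluoro-5-methyldecanoic acid.

7-chloro-6-fluoro-5-methyldecanoic acid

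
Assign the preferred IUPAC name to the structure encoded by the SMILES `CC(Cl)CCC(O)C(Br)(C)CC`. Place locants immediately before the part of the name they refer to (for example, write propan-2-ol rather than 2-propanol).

The longest carbon chain that includes the –OH group has 8 carbons, so the parent hydride is octane.
The highest-priority functional group is an alcohol (–OH), so the name ends in -ol.
The numbering direction is chosen so that numbering from this end puts the hydroxyl group at C-4 rather than C-5.
With this numbering: the hydroxyl at C-4; a bromo group at C-3; a chloro group at C-7; a methyl group at C-3.
Prefixes are listed alphabetically: bromo, chloro, methyl.
Assembling the pieces gives 3-bromo-7-chloro-3-methyloctan-4-ol.

3-bromo-7-chloro-3-methyloctan-4-ol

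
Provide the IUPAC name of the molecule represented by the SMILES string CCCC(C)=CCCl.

1-chloro-3-methylhex-2-ene

The longest chain bearing the multiple bond is 6 carbons long (hexane).
A C=C double bond in the chain gives the infix -ene-.
Number the chain so that numbering from this end puts the double bond at C-2 rather than C-4.
This places the double bond between C-2 and C-3; a chloro group at C-1; a methyl group at C-3.
Substituent prefixes are cited in alphabetical order (multiplying prefixes like di-/tri- are ignored for ordering).
Putting it together: 1-chloro-3-methylhex-2-ene.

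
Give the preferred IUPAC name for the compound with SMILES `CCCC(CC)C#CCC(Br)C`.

Counting along the main chain through the multiple bond gives 9 carbons: the parent is nonane.
A C≡C triple bond in the chain gives the infix -yne-.
The numbering direction is chosen so that numbering from this end puts the triple bond at C-4 rather than C-5.
That gives the triple bond between C-4 and C-5; a bromo group at C-2; an ethyl group at C-6.
Substituent prefixes are cited in alphabetical order (multiplying prefixes like di-/tri- are ignored for ordering).
Putting it together: 2-bromo-6-ethylnon-4-yne.

2-bromo-6-ethylnon-4-yne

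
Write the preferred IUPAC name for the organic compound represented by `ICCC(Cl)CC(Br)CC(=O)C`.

4-bromo-6-chloro-8-iodooctan-2-one

Counting along the main chain through the carbonyl gives 8 carbons: the parent is octane.
The principal characteristic group is a ketone (C=O on an internal carbon), named with the suffix -one.
Number the chain so that numbering from this end puts the carbonyl group at C-2 rather than C-7.
This places the carbonyl at C-2; a bromo group at C-4; a chloro group at C-6; an iodo group at C-8.
Substituent prefixes are cited in alphabetical order (multiplying prefixes like di-/tri- are ignored for ordering).
Putting it together: 4-bromo-6-chloro-8-iodooctan-2-one.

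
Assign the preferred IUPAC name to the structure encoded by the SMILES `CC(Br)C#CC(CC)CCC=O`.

7-bromo-4-ethyloct-5-ynal

The longest chain bearing the –CHO group and the multiple bond is 8 carbons long (octane).
The highest-priority functional group is an aldehyde (terminal –CHO), so the name ends in -al.
The chain contains a C≡C triple bond, so the unsaturation ending is -yne.
Choose the numbering such that the aldehyde carbon is C-1 by definition.
This places the triple bond between C-5 and C-6; a bromo group at C-7; an ethyl group at C-4.
The substituents are ordered alphabetically, ignoring any di-/tri- multipliers.
Putting it together: 7-bromo-4-ethyloct-5-ynal.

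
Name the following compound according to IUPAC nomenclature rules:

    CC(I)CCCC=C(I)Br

1-bromo-1,6-diiodohept-1-ene

The longest chain bearing the multiple bond is 7 carbons long (heptane).
There is one C=C double bond, indicated by the ending -ene.
Choose the numbering such that numbering from this end puts the double bond at C-1 rather than C-6.
That gives the double bond between C-1 and C-2; a bromo group at C-1; iodo groups at C-1 and C-6.
Substituent prefixes are cited in alphabetical order (multiplying prefixes like di-/tri- are ignored for ordering).
Putting it together: 1-bromo-1,6-diiodohept-1-ene.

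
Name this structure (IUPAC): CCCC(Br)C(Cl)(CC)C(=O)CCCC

7-bromo-6-chloro-6-ethyldecan-5-one

The longest chain bearing the carbonyl is 10 carbons long (decane).
The principal characteristic group is a ketone (C=O on an internal carbon), named with the suffix -one.
The numbering direction is chosen so that numbering from this end puts the carbonyl group at C-5 rather than C-6.
With this numbering: the carbonyl at C-5; a bromo group at C-7; a chloro group at C-6; an ethyl group at C-6.
The substituents are ordered alphabetically, ignoring any di-/tri- multipliers.
The name is 7-bromo-6-chloro-6-ethyldecan-5-one.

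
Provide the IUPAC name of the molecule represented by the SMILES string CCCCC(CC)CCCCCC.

The longest carbon chain is 11 atoms: the parent is undecane.
Number the chain so that the substituent locant set {5} is lower than {7} at the first point of difference.
That gives an ethyl group at C-5.
Assembling the pieces gives 5-ethylundecane.

5-ethylundecane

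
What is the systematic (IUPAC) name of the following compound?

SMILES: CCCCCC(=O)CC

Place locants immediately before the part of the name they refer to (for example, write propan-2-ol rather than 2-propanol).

octan-3-one

The longest carbon chain that includes the carbonyl has 8 carbons, so the parent hydride is octane.
A ketone (C=O on an internal carbon) is the principal characteristic group, giving the suffix -one.
The numbering direction is chosen so that numbering from this end puts the carbonyl group at C-3 rather than C-6.
With this numbering: the carbonyl at C-3.
Assembling the pieces gives octan-3-one.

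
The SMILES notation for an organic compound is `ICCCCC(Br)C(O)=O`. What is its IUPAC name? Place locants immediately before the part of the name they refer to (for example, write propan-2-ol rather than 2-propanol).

2-bromo-6-iodohexanoic acid

Counting along the main chain through the –COOH group gives 6 carbons: the parent is hexane.
A carboxylic acid (terminal –COOH) is the principal characteristic group, giving the suffix -oic acid.
Choose the numbering such that the carboxylic acid carbon is C-1 by definition.
This places a bromo group at C-2; an iodo group at C-6.
Prefixes are listed alphabetically: bromo, iodo.
The name is 2-bromo-6-iodohexanoic acid.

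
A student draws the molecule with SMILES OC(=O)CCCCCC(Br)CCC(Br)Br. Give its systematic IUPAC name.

The longest chain bearing the –COOH group is 10 carbons long (decane).
The highest-priority functional group is a carboxylic acid (terminal –COOH), so the name ends in -oic acid.
Choose the numbering such that the carboxylic acid carbon is C-1 by definition.
With this numbering: bromo groups at C-7 and C-10 (×2).
Assembling the pieces gives 7,10,10-tribromodecanoic acid.

7,10,10-tribromodecanoic acid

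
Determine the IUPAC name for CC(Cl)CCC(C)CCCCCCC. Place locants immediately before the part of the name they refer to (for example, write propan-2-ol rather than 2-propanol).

2-chloro-5-methyldodecane

The longest continuous carbon chain has 12 atoms, so the parent hydride is dodecane.
Number the chain so that the substituent locant set {2,5} is lower than {8,11} at the first point of difference.
With this numbering: a chloro group at C-2; a methyl group at C-5.
Substituent prefixes are cited in alphabetical order (multiplying prefixes like di-/tri- are ignored for ordering).
The name is 2-chloro-5-methyldodecane.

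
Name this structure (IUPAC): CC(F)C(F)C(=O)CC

The longest chain bearing the carbonyl is 6 carbons long (hexane).
A ketone (C=O on an internal carbon) is the principal characteristic group, giving the suffix -one.
The numbering direction is chosen so that numbering from this end puts the carbonyl group at C-3 rather than C-4.
This places the carbonyl at C-3; fluoro groups at C-4 and C-5.
The name is 4,5-difluorohexan-3-one.

4,5-difluorohexan-3-one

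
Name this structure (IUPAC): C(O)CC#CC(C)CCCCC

5-methyldec-3-yn-1-ol

The longest chain bearing the –OH group and the multiple bond is 10 carbons long (decane).
An alcohol (–OH) is the principal characteristic group, giving the suffix -ol.
A C≡C triple bond in the chain gives the infix -yne-.
Choose the numbering such that numbering from this end puts the hydroxyl group at C-1 rather than C-10.
That gives the hydroxyl at C-1; the triple bond between C-3 and C-4; a methyl group at C-5.
Assembling the pieces gives 5-methyldec-3-yn-1-ol.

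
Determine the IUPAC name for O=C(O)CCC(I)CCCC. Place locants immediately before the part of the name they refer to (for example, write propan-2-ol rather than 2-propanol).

4-iodooctanoic acid

The longest chain bearing the –COOH group is 8 carbons long (octane).
A carboxylic acid (terminal –COOH) is the principal characteristic group, giving the suffix -oic acid.
Choose the numbering such that the carboxylic acid carbon is C-1 by definition.
This places an iodo group at C-4.
Assembling the pieces gives 4-iodooctanoic acid.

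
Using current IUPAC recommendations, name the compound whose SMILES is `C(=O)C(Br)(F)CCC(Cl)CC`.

The longest chain bearing the –CHO group is 7 carbons long (heptane).
An aldehyde (terminal –CHO) is the principal characteristic group, giving the suffix -al.
Number the chain so that the aldehyde carbon is C-1 by definition.
This places a bromo group at C-2; a chloro group at C-5; a fluoro group at C-2.
The substituents are ordered alphabetically, ignoring any di-/tri- multipliers.
Assembling the pieces gives 2-bromo-5-chloro-2-fluoroheptanal.

2-bromo-5-chloro-2-fluoroheptanal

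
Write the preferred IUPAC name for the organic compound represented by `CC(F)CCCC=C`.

Counting along the main chain through the multiple bond gives 7 carbons: the parent is heptane.
A C=C double bond in the chain gives the infix -ene-.
Number the chain so that numbering from this end puts the double bond at C-1 rather than C-6.
With this numbering: the double bond between C-1 and C-2; a fluoro group at C-6.
Putting it together: 6-fluorohept-1-ene.

6-fluorohept-1-ene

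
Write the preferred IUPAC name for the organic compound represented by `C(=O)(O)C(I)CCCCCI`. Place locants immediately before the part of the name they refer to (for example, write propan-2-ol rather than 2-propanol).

Counting along the main chain through the –COOH group gives 7 carbons: the parent is heptane.
A carboxylic acid (terminal –COOH) is the principal characteristic group, giving the suffix -oic acid.
The numbering direction is chosen so that the carboxylic acid carbon is C-1 by definition.
With this numbering: iodo groups at C-2 and C-7.
Assembling the pieces gives 2,7-diiodoheptanoic acid.

2,7-diiodoheptanoic acid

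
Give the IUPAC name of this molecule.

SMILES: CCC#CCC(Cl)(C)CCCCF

6-chloro-10-fluoro-6-methyldec-3-yne

The longest chain bearing the multiple bond is 10 carbons long (decane).
A C≡C triple bond in the chain gives the infix -yne-.
Number the chain so that numbering from this end puts the triple bond at C-3 rather than C-7.
That gives the triple bond between C-3 and C-4; a chloro group at C-6; a fluoro group at C-10; a methyl group at C-6.
The substituents are ordered alphabetically, ignoring any di-/tri- multipliers.
The name is 6-chloro-10-fluoro-6-methyldec-3-yne.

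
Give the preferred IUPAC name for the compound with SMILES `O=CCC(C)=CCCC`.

3-methylhept-3-enal

Counting along the main chain through the –CHO group and the multiple bond gives 7 carbons: the parent is heptane.
An aldehyde (terminal –CHO) is the principal characteristic group, giving the suffix -al.
The chain contains a C=C double bond, so the unsaturation ending is -ene.
Choose the numbering such that the aldehyde carbon is C-1 by definition.
With this numbering: the double bond between C-3 and C-4; a methyl group at C-3.
Assembling the pieces gives 3-methylhept-3-enal.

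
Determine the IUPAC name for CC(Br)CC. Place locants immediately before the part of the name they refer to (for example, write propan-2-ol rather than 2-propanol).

2-bromobutane

The longest carbon chain is 4 atoms: the parent is butane.
Number the chain so that the substituent locant set {2} is lower than {3} at the first point of difference.
With this numbering: a bromo group at C-2.
Assembling the pieces gives 2-bromobutane.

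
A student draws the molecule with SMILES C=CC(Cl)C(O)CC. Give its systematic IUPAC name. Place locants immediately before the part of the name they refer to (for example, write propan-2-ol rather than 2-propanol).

Counting along the main chain through the –OH group and the multiple bond gives 6 carbons: the parent is hexane.
The highest-priority functional group is an alcohol (–OH), so the name ends in -ol.
A C=C double bond in the chain gives the infix -ene-.
Number the chain so that numbering from this end puts the hydroxyl group at C-3 rather than C-4.
With this numbering: the hydroxyl at C-3; the double bond between C-5 and C-6; a chloro group at C-4.
The name is 4-chlorohex-5-en-3-ol.

4-chlorohex-5-en-3-ol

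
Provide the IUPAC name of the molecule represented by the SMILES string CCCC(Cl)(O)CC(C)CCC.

4-chloro-6-methylnonan-4-ol

Counting along the main chain through the –OH group gives 9 carbons: the parent is nonane.
An alcohol (–OH) is the principal characteristic group, giving the suffix -ol.
The numbering direction is chosen so that numbering from this end puts the hydroxyl group at C-4 rather than C-6.
With this numbering: the hydroxyl at C-4; a chloro group at C-4; a methyl group at C-6.
Substituent prefixes are cited in alphabetical order (multiplying prefixes like di-/tri- are ignored for ordering).
Putting it together: 4-chloro-6-methylnonan-4-ol.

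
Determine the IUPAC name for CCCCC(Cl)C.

The longest carbon chain is 6 atoms: the parent is hexane.
Choose the numbering such that the substituent locant set {2} is lower than {5} at the first point of difference.
That gives a chloro group at C-2.
Putting it together: 2-chlorohexane.

2-chlorohexane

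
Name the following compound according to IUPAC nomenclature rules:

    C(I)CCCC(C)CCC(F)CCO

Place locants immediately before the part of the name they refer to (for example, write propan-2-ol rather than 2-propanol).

3-fluoro-10-iodo-6-methyldecan-1-ol

Counting along the main chain through the –OH group gives 10 carbons: the parent is decane.
An alcohol (–OH) is the principal characteristic group, giving the suffix -ol.
Number the chain so that numbering from this end puts the hydroxyl group at C-1 rather than C-10.
This places the hydroxyl at C-1; a fluoro group at C-3; an iodo group at C-10; a methyl group at C-6.
Prefixes are listed alphabetically: fluoro, iodo, methyl.
Putting it together: 3-fluoro-10-iodo-6-methyldecan-1-ol.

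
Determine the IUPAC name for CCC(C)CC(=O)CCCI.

1-iodo-6-methyloctan-4-one

Counting along the main chain through the carbonyl gives 8 carbons: the parent is octane.
A ketone (C=O on an internal carbon) is the principal characteristic group, giving the suffix -one.
Number the chain so that numbering from this end puts the carbonyl group at C-4 rather than C-5.
This places the carbonyl at C-4; an iodo group at C-1; a methyl group at C-6.
The substituents are ordered alphabetically, ignoring any di-/tri- multipliers.
The name is 1-iodo-6-methyloctan-4-one.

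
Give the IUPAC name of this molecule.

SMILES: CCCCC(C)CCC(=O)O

The longest carbon chain that includes the –COOH group has 8 carbons, so the parent hydride is octane.
A carboxylic acid (terminal –COOH) is the principal characteristic group, giving the suffix -oic acid.
Choose the numbering such that the carboxylic acid carbon is C-1 by definition.
This places a methyl group at C-4.
Assembling the pieces gives 4-methyloctanoic acid.

4-methyloctanoic acid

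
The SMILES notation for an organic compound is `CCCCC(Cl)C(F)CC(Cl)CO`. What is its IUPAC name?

2,5-dichloro-4-fluorononan-1-ol

The longest chain bearing the –OH group is 9 carbons long (nonane).
An alcohol (–OH) is the principal characteristic group, giving the suffix -ol.
Choose the numbering such that numbering from this end puts the hydroxyl group at C-1 rather than C-9.
That gives the hydroxyl at C-1; chloro groups at C-2 and C-5; a fluoro group at C-4.
The substituents are ordered alphabetically, ignoring any di-/tri- multipliers.
Assembling the pieces gives 2,5-dichloro-4-fluorononan-1-ol.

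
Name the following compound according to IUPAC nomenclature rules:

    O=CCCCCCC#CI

8-iodooct-7-ynal

The longest chain bearing the –CHO group and the multiple bond is 8 carbons long (octane).
An aldehyde (terminal –CHO) is the principal characteristic group, giving the suffix -al.
The chain contains a C≡C triple bond, so the unsaturation ending is -yne.
Choose the numbering such that the aldehyde carbon is C-1 by definition.
That gives the triple bond between C-7 and C-8; an iodo group at C-8.
The name is 8-iodooct-7-ynal.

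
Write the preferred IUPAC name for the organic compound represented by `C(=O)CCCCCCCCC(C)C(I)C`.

11-iodo-10-methyldodecanal

The longest carbon chain that includes the –CHO group has 12 carbons, so the parent hydride is dodecane.
The principal characteristic group is an aldehyde (terminal –CHO), named with the suffix -al.
The numbering direction is chosen so that the aldehyde carbon is C-1 by definition.
With this numbering: an iodo group at C-11; a methyl group at C-10.
Prefixes are listed alphabetically: iodo, methyl.
Assembling the pieces gives 11-iodo-10-methyldodecanal.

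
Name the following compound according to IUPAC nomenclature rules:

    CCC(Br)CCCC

3-bromoheptane

The longest carbon chain is 7 atoms: the parent is heptane.
Choose the numbering such that the substituent locant set {3} is lower than {5} at the first point of difference.
With this numbering: a bromo group at C-3.
The name is 3-bromoheptane.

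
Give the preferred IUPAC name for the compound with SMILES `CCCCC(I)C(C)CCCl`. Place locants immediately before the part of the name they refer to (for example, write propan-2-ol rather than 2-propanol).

The longest continuous carbon chain has 8 atoms, so the parent hydride is octane.
Choose the numbering such that the substituent locant set {1,3,4} is lower than {5,6,8} at the first point of difference.
This places a chloro group at C-1; an iodo group at C-4; a methyl group at C-3.
Substituent prefixes are cited in alphabetical order (multiplying prefixes like di-/tri- are ignored for ordering).
Assembling the pieces gives 1-chloro-4-iodo-3-methyloctane.

1-chloro-4-iodo-3-methyloctane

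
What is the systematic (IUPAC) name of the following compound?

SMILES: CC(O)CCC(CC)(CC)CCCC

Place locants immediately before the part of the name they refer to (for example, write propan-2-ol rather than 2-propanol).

5,5-diethylnonan-2-ol

The longest chain bearing the –OH group is 9 carbons long (nonane).
The principal characteristic group is an alcohol (–OH), named with the suffix -ol.
Choose the numbering such that numbering from this end puts the hydroxyl group at C-2 rather than C-8.
This places the hydroxyl at C-2; two ethyl groups at C-5.
Putting it together: 5,5-diethylnonan-2-ol.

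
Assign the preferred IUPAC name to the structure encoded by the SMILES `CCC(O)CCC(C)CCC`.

Counting along the main chain through the –OH group gives 9 carbons: the parent is nonane.
The principal characteristic group is an alcohol (–OH), named with the suffix -ol.
The numbering direction is chosen so that numbering from this end puts the hydroxyl group at C-3 rather than C-7.
That gives the hydroxyl at C-3; a methyl group at C-6.
Putting it together: 6-methylnonan-3-ol.

6-methylnonan-3-ol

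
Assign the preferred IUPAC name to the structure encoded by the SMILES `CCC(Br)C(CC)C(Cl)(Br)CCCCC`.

The longest carbon chain is 10 atoms: the parent is decane.
The numbering direction is chosen so that the substituent locant set {3,4,5,5} is lower than {6,6,7,8} at the first point of difference.
That gives bromo groups at C-3 and C-5; a chloro group at C-5; an ethyl group at C-4.
Prefixes are listed alphabetically: bromo, chloro, ethyl.
The name is 3,5-dibromo-5-chloro-4-ethyldecane.

3,5-dibromo-5-chloro-4-ethyldecane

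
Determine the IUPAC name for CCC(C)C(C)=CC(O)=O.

3,4-dimethylhex-2-enoic acid

Counting along the main chain through the –COOH group and the multiple bond gives 6 carbons: the parent is hexane.
The principal characteristic group is a carboxylic acid (terminal –COOH), named with the suffix -oic acid.
A C=C double bond in the chain gives the infix -ene-.
Number the chain so that the carboxylic acid carbon is C-1 by definition.
This places the double bond between C-2 and C-3; methyl groups at C-3 and C-4.
The name is 3,4-dimethylhex-2-enoic acid.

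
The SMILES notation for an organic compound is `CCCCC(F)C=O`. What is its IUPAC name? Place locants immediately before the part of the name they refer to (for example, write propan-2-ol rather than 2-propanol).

2-fluorohexanal

Counting along the main chain through the –CHO group gives 6 carbons: the parent is hexane.
An aldehyde (terminal –CHO) is the principal characteristic group, giving the suffix -al.
The numbering direction is chosen so that the aldehyde carbon is C-1 by definition.
With this numbering: a fluoro group at C-2.
The name is 2-fluorohexanal.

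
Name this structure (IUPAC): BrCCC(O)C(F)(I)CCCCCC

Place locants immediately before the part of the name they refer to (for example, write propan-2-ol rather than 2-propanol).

1-bromo-4-fluoro-4-iododecan-3-ol

The longest carbon chain that includes the –OH group has 10 carbons, so the parent hydride is decane.
An alcohol (–OH) is the principal characteristic group, giving the suffix -ol.
Choose the numbering such that numbering from this end puts the hydroxyl group at C-3 rather than C-8.
That gives the hydroxyl at C-3; a bromo group at C-1; a fluoro group at C-4; an iodo group at C-4.
Prefixes are listed alphabetically: bromo, fluoro, iodo.
The name is 1-bromo-4-fluoro-4-iododecan-3-ol.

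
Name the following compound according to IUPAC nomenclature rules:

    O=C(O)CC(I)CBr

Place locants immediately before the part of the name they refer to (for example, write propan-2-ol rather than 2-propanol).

Counting along the main chain through the –COOH group gives 4 carbons: the parent is butane.
The highest-priority functional group is a carboxylic acid (terminal –COOH), so the name ends in -oic acid.
The numbering direction is chosen so that the carboxylic acid carbon is C-1 by definition.
With this numbering: a bromo group at C-4; an iodo group at C-3.
Prefixes are listed alphabetically: bromo, iodo.
Assembling the pieces gives 4-bromo-3-iodobutanoic acid.

4-bromo-3-iodobutanoic acid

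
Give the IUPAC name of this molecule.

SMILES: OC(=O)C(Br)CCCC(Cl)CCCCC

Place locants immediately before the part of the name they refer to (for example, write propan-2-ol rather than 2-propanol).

2-bromo-6-chloroundecanoic acid

The longest chain bearing the –COOH group is 11 carbons long (undecane).
The highest-priority functional group is a carboxylic acid (terminal –COOH), so the name ends in -oic acid.
The numbering direction is chosen so that the carboxylic acid carbon is C-1 by definition.
With this numbering: a bromo group at C-2; a chloro group at C-6.
Prefixes are listed alphabetically: bromo, chloro.
Putting it together: 2-bromo-6-chloroundecanoic acid.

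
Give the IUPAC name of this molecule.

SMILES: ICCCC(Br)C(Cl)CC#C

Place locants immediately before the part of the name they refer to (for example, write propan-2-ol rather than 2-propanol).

The longest chain bearing the multiple bond is 8 carbons long (octane).
A C≡C triple bond in the chain gives the infix -yne-.
The numbering direction is chosen so that numbering from this end puts the triple bond at C-1 rather than C-7.
This places the triple bond between C-1 and C-2; a bromo group at C-5; a chloro group at C-4; an iodo group at C-8.
The substituents are ordered alphabetically, ignoring any di-/tri- multipliers.
Assembling the pieces gives 5-bromo-4-chloro-8-iodooct-1-yne.

5-bromo-4-chloro-8-iodooct-1-yne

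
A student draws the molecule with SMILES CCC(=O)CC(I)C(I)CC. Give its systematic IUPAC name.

5,6-diiodooctan-3-one

The longest carbon chain that includes the carbonyl has 8 carbons, so the parent hydride is octane.
The principal characteristic group is a ketone (C=O on an internal carbon), named with the suffix -one.
Number the chain so that numbering from this end puts the carbonyl group at C-3 rather than C-6.
This places the carbonyl at C-3; iodo groups at C-5 and C-6.
Assembling the pieces gives 5,6-diiodooctan-3-one.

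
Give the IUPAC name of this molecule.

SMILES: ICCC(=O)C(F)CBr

1-bromo-2-fluoro-5-iodopentan-3-one

The longest carbon chain that includes the carbonyl has 5 carbons, so the parent hydride is pentane.
A ketone (C=O on an internal carbon) is the principal characteristic group, giving the suffix -one.
Choose the numbering such that the substituent locant set {1,2,5} is lower than {1,4,5} at the first point of difference.
This places the carbonyl at C-3; a bromo group at C-1; a fluoro group at C-2; an iodo group at C-5.
Prefixes are listed alphabetically: bromo, fluoro, iodo.
The name is 1-bromo-2-fluoro-5-iodopentan-3-one.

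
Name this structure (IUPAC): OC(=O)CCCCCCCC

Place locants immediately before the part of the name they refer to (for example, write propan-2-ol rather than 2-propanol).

nonanoic acid

The longest chain bearing the –COOH group is 9 carbons long (nonane).
The highest-priority functional group is a carboxylic acid (terminal –COOH), so the name ends in -oic acid.
Choose the numbering such that the carboxylic acid carbon is C-1 by definition.
Putting it together: nonanoic acid.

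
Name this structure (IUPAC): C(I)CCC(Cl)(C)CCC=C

Counting along the main chain through the multiple bond gives 8 carbons: the parent is octane.
The chain contains a C=C double bond, so the unsaturation ending is -ene.
Choose the numbering such that numbering from this end puts the double bond at C-1 rather than C-7.
With this numbering: the double bond between C-1 and C-2; a chloro group at C-5; an iodo group at C-8; a methyl group at C-5.
Prefixes are listed alphabetically: chloro, iodo, methyl.
Assembling the pieces gives 5-chloro-8-iodo-5-methyloct-1-ene.

5-chloro-8-iodo-5-methyloct-1-ene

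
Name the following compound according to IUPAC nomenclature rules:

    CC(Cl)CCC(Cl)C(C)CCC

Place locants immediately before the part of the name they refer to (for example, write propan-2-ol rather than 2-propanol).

2,5-dichloro-6-methylnonane

The longest carbon chain is 9 atoms: the parent is nonane.
The numbering direction is chosen so that the substituent locant set {2,5,6} is lower than {4,5,8} at the first point of difference.
This places chloro groups at C-2 and C-5; a methyl group at C-6.
Prefixes are listed alphabetically: chloro, methyl.
Assembling the pieces gives 2,5-dichloro-6-methylnonane.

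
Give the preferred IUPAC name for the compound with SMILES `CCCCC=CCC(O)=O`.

The longest carbon chain that includes the –COOH group and the multiple bond has 8 carbons, so the parent hydride is octane.
The principal characteristic group is a carboxylic acid (terminal –COOH), named with the suffix -oic acid.
A C=C double bond in the chain gives the infix -ene-.
The numbering direction is chosen so that the carboxylic acid carbon is C-1 by definition.
This places the double bond between C-3 and C-4.
Assembling the pieces gives oct-3-enoic acid.

oct-3-enoic acid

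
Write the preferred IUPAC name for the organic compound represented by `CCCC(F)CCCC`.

The parent chain contains 8 carbons (octane).
The numbering direction is chosen so that the substituent locant set {4} is lower than {5} at the first point of difference.
With this numbering: a fluoro group at C-4.
Putting it together: 4-fluorooctane.

4-fluorooctane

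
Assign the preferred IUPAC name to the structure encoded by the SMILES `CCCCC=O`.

The longest chain bearing the –CHO group is 5 carbons long (pentane).
The principal characteristic group is an aldehyde (terminal –CHO), named with the suffix -al.
Choose the numbering such that the aldehyde carbon is C-1 by definition.
Assembling the pieces gives pentanal.

pentanal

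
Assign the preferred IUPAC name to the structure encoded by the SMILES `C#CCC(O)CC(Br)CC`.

6-bromooct-1-yn-4-ol

The longest chain bearing the –OH group and the multiple bond is 8 carbons long (octane).
The highest-priority functional group is an alcohol (–OH), so the name ends in -ol.
There is one C≡C triple bond, indicated by the ending -yne.
The numbering direction is chosen so that numbering from this end puts the hydroxyl group at C-4 rather than C-5.
With this numbering: the hydroxyl at C-4; the triple bond between C-1 and C-2; a bromo group at C-6.
Putting it together: 6-bromooct-1-yn-4-ol.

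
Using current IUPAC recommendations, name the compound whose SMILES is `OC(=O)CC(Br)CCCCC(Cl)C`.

3-bromo-8-chlorononanoic acid

The longest carbon chain that includes the –COOH group has 9 carbons, so the parent hydride is nonane.
The principal characteristic group is a carboxylic acid (terminal –COOH), named with the suffix -oic acid.
The numbering direction is chosen so that the carboxylic acid carbon is C-1 by definition.
With this numbering: a bromo group at C-3; a chloro group at C-8.
Substituent prefixes are cited in alphabetical order (multiplying prefixes like di-/tri- are ignored for ordering).
The name is 3-bromo-8-chlorononanoic acid.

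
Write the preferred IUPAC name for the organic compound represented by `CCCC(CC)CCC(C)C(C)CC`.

The longest carbon chain is 10 atoms: the parent is decane.
Choose the numbering such that the substituent locant set {3,4,7} is lower than {4,7,8} at the first point of difference.
This places an ethyl group at C-7; methyl groups at C-3 and C-4.
The substituents are ordered alphabetically, ignoring any di-/tri- multipliers.
Assembling the pieces gives 7-ethyl-3,4-dimethyldecane.

7-ethyl-3,4-dimethyldecane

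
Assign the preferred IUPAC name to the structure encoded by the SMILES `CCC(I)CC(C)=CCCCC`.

3-iodo-5-methyldec-5-ene

The longest carbon chain that includes the multiple bond has 10 carbons, so the parent hydride is decane.
There is one C=C double bond, indicated by the ending -ene.
Number the chain so that the substituent locant set {3,5} is lower than {6,8} at the first point of difference.
This places the double bond between C-5 and C-6; an iodo group at C-3; a methyl group at C-5.
The substituents are ordered alphabetically, ignoring any di-/tri- multipliers.
Assembling the pieces gives 3-iodo-5-methyldec-5-ene.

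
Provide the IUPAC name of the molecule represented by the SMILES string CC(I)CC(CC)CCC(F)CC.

4-ethyl-7-fluoro-2-iodononane

The parent chain contains 9 carbons (nonane).
The numbering direction is chosen so that the substituent locant set {2,4,7} is lower than {3,6,8} at the first point of difference.
This places an ethyl group at C-4; a fluoro group at C-7; an iodo group at C-2.
The substituents are ordered alphabetically, ignoring any di-/tri- multipliers.
The name is 4-ethyl-7-fluoro-2-iodononane.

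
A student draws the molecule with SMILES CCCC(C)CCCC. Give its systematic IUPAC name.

4-methyloctane

The longest continuous carbon chain has 8 atoms, so the parent hydride is octane.
Choose the numbering such that the substituent locant set {4} is lower than {5} at the first point of difference.
That gives a methyl group at C-4.
The name is 4-methyloctane.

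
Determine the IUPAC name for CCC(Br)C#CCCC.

3-bromooct-4-yne

Counting along the main chain through the multiple bond gives 8 carbons: the parent is octane.
The chain contains a C≡C triple bond, so the unsaturation ending is -yne.
Number the chain so that the substituent locant set {3} is lower than {6} at the first point of difference.
This places the triple bond between C-4 and C-5; a bromo group at C-3.
Putting it together: 3-bromooct-4-yne.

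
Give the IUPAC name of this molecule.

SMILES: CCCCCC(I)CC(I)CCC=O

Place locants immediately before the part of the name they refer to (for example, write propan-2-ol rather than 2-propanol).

Counting along the main chain through the –CHO group gives 11 carbons: the parent is undecane.
An aldehyde (terminal –CHO) is the principal characteristic group, giving the suffix -al.
Number the chain so that the aldehyde carbon is C-1 by definition.
That gives iodo groups at C-4 and C-6.
The name is 4,6-diiodoundecanal.

4,6-diiodoundecanal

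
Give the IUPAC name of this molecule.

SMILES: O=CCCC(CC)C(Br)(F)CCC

The longest carbon chain that includes the –CHO group has 8 carbons, so the parent hydride is octane.
An aldehyde (terminal –CHO) is the principal characteristic group, giving the suffix -al.
The numbering direction is chosen so that the aldehyde carbon is C-1 by definition.
With this numbering: a bromo group at C-5; an ethyl group at C-4; a fluoro group at C-5.
Substituent prefixes are cited in alphabetical order (multiplying prefixes like di-/tri- are ignored for ordering).
The name is 5-bromo-4-ethyl-5-fluorooctanal.

5-bromo-4-ethyl-5-fluorooctanal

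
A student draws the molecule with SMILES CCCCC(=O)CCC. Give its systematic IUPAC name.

octan-4-one

Counting along the main chain through the carbonyl gives 8 carbons: the parent is octane.
The principal characteristic group is a ketone (C=O on an internal carbon), named with the suffix -one.
The numbering direction is chosen so that numbering from this end puts the carbonyl group at C-4 rather than C-5.
This places the carbonyl at C-4.
Assembling the pieces gives octan-4-one.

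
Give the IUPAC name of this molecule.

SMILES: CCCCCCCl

1-chlorohexane

The parent chain contains 6 carbons (hexane).
Choose the numbering such that the substituent locant set {1} is lower than {6} at the first point of difference.
That gives a chloro group at C-1.
Assembling the pieces gives 1-chlorohexane.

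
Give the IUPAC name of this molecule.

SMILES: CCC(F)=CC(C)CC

The longest carbon chain that includes the multiple bond has 7 carbons, so the parent hydride is heptane.
There is one C=C double bond, indicated by the ending -ene.
Choose the numbering such that numbering from this end puts the double bond at C-3 rather than C-4.
This places the double bond between C-3 and C-4; a fluoro group at C-3; a methyl group at C-5.
Prefixes are listed alphabetically: fluoro, methyl.
Putting it together: 3-fluoro-5-methylhept-3-ene.

3-fluoro-5-methylhept-3-ene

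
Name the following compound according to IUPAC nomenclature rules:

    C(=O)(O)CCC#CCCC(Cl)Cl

The longest chain bearing the –COOH group and the multiple bond is 8 carbons long (octane).
The principal characteristic group is a carboxylic acid (terminal –COOH), named with the suffix -oic acid.
The chain contains a C≡C triple bond, so the unsaturation ending is -yne.
Choose the numbering such that the carboxylic acid carbon is C-1 by definition.
That gives the triple bond between C-4 and C-5; two chloro groups at C-8.
Assembling the pieces gives 8,8-dichlorooct-4-ynoic acid.

8,8-dichlorooct-4-ynoic acid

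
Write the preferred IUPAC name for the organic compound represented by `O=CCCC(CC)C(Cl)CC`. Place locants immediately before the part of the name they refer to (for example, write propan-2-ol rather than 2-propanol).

The longest carbon chain that includes the –CHO group has 7 carbons, so the parent hydride is heptane.
The principal characteristic group is an aldehyde (terminal –CHO), named with the suffix -al.
Number the chain so that the aldehyde carbon is C-1 by definition.
That gives a chloro group at C-5; an ethyl group at C-4.
Prefixes are listed alphabetically: chloro, ethyl.
Assembling the pieces gives 5-chloro-4-ethylheptanal.

5-chloro-4-ethylheptanal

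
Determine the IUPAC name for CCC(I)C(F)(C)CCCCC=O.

The longest chain bearing the –CHO group is 9 carbons long (nonane).
The principal characteristic group is an aldehyde (terminal –CHO), named with the suffix -al.
Number the chain so that the aldehyde carbon is C-1 by definition.
This places a fluoro group at C-6; an iodo group at C-7; a methyl group at C-6.
Prefixes are listed alphabetically: fluoro, iodo, methyl.
The name is 6-fluoro-7-iodo-6-methylnonanal.

6-fluoro-7-iodo-6-methylnonanal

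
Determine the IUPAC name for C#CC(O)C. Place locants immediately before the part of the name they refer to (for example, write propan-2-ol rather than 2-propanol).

The longest carbon chain that includes the –OH group and the multiple bond has 4 carbons, so the parent hydride is butane.
The principal characteristic group is an alcohol (–OH), named with the suffix -ol.
There is one C≡C triple bond, indicated by the ending -yne.
Choose the numbering such that numbering from this end puts the hydroxyl group at C-2 rather than C-3.
With this numbering: the hydroxyl at C-2; the triple bond between C-3 and C-4.
Putting it together: but-3-yn-2-ol.

but-3-yn-2-ol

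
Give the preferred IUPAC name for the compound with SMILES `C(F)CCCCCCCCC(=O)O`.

10-fluorodecanoic acid

The longest carbon chain that includes the –COOH group has 10 carbons, so the parent hydride is decane.
A carboxylic acid (terminal –COOH) is the principal characteristic group, giving the suffix -oic acid.
Choose the numbering such that the carboxylic acid carbon is C-1 by definition.
That gives a fluoro group at C-10.
The name is 10-fluorodecanoic acid.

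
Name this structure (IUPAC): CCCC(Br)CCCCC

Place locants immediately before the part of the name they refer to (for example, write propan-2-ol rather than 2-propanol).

4-bromononane

The longest carbon chain is 9 atoms: the parent is nonane.
Number the chain so that the substituent locant set {4} is lower than {6} at the first point of difference.
That gives a bromo group at C-4.
Assembling the pieces gives 4-bromononane.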